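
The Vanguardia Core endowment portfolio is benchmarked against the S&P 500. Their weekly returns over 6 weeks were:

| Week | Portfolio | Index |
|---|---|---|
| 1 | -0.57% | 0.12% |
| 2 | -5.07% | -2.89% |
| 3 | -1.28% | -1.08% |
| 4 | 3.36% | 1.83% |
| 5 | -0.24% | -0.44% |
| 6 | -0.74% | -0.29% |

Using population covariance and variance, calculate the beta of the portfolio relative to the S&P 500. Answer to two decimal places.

r̄p = -0.7567%,  r̄m = -0.4583%
Cov = Σ(rp − r̄p)(rm − r̄m) / 6 = 3.3924
Var(rm) = Σ(rm − r̄m)² / 6 = 1.9832
β = Cov / Var = 3.3924 / 1.9832 = 1.7106

1.71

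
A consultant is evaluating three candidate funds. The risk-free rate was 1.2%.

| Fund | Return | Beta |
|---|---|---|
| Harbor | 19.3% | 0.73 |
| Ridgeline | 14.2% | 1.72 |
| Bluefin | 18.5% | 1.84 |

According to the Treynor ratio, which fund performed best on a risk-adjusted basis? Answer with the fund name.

Harbor

Harbor: Treynor = (19.3% − 1.2%) / 0.73 = 24.795
Ridgeline: Treynor = (14.2% − 1.2%) / 1.72 = 7.558
Bluefin: Treynor = (18.5% − 1.2%) / 1.84 = 9.402
Highest: Harbor (24.795).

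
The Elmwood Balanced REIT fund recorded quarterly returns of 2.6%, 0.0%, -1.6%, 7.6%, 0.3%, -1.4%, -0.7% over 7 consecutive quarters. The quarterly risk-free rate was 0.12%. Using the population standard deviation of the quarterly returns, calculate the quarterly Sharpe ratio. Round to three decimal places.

r̄ = (2.6 + 0 − 1.6 + 7.6 + 0.3 − 1.4 − 0.7) / 7 = 0.9714%
Σ(r − r̄)² = (2.6 − 0.9714)² + (0 − 0.9714)² + (-1.6 − 0.9714)² + … = 63.0143
population σ = √(63.0143 / 7) = √9.0020 = 3.0003%
Sharpe = (r̄ − rf) / σ = (0.9714 − 0.12) / 3.0003 = 0.8514 / 3.0003 = 0.2838

0.284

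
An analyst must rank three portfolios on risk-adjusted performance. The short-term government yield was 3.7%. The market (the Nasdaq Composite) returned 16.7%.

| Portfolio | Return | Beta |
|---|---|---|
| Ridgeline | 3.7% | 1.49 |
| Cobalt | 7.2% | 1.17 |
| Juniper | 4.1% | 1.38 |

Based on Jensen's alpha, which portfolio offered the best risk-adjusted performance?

Ridgeline: α = 3.7% − [3.7% + 1.49 × (16.7% − 3.7%)] = -19.370
Cobalt: α = 7.2% − [3.7% + 1.17 × (16.7% − 3.7%)] = -11.710
Juniper: α = 4.1% − [3.7% + 1.38 × (16.7% − 3.7%)] = -17.540
Highest: Cobalt (-11.710).

Cobalt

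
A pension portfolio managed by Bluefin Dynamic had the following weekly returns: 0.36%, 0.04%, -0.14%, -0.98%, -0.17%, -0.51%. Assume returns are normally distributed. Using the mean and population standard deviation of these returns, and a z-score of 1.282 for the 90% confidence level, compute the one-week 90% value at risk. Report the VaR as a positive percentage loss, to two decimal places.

r̄ = (0.36 + 0.04 − 0.14 − 0.98 − 0.17 − 0.51) / 6 = -1.400 / 6 = -0.2333%
Σ(r − r̄)² = (0.36 − (-0.2333))² + (0.04 − (-0.2333))² + (-0.14 − (-0.2333))² + … = 1.0735
population σ = √(1.0735 / 6) = √0.1789 = 0.4230%
VaR = −(r̄ − z·σ) = −(-0.2333 − 1.282 × 0.4230) = −(-0.7756) = 0.7756%

0.78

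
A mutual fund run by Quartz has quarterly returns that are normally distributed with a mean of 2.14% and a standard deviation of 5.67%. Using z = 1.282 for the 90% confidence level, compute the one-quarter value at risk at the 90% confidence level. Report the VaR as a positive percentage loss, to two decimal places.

VaR (as % loss) = −(μ − z·σ) = −(2.14% − 1.282 × 5.67%) = −(-5.12894%) = 5.12894%

5.13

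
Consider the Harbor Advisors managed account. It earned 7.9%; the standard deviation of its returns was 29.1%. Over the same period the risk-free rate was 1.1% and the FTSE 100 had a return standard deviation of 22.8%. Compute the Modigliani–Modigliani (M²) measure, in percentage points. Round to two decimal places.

6.43

Sharpe = (Rp − Rf) / σp = (7.9% − 1.1%) / 29.1% = 0.2337
M² = Rf + Sharpe × σm = 1.1% + 0.2337 × 22.8% = 6.4284%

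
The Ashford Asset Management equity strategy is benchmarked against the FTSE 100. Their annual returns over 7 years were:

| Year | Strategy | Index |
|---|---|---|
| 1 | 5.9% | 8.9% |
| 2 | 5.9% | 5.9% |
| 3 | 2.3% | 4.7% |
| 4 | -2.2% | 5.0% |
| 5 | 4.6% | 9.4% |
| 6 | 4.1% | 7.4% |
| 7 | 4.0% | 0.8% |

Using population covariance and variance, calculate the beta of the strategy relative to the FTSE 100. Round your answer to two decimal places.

0.31

r̄p = 3.5143%,  r̄m = 6.0143%
Cov = Σ(rp − r̄p)(rm − r̄m) / 7 = 2.2798
Var(rm) = Σ(rm − r̄m)² / 7 = 7.3812
β = Cov / Var = 2.2798 / 7.3812 = 0.3089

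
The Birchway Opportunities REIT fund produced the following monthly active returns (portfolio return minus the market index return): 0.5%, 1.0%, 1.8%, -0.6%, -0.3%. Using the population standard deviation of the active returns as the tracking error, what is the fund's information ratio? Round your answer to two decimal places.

0.55

r̄ = (0.5 + 1 + 1.8 − 0.6 − 0.3) / 5 = 2.40 / 5 = 0.4800%
Σ(r − r̄)² = 3.7880; population σ = √(3.7880/5) = 0.8704%
IR = r̄ / tracking error = 0.4800 / 0.8704 = 0.5515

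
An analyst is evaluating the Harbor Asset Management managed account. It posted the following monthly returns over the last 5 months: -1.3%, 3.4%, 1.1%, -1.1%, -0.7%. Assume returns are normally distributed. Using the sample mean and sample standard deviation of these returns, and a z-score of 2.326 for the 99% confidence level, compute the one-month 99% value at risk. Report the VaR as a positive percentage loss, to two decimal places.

4.34

r̄ = (-1.3 + 3.4 + 1.1 − 1.1 − 0.7) / 5 = 0.2800%
Σ(r − r̄)² = (-1.3 − 0.2800)² + (3.4 − 0.2800)² + (1.1 − 0.2800)² + … = 15.7680
sample σ = √(15.7680 / 4) = √3.9420 = 1.9854%
VaR = −(r̄ − z·σ) = −(0.2800 − 2.326 × 1.9854) = −(-4.3380) = 4.3380%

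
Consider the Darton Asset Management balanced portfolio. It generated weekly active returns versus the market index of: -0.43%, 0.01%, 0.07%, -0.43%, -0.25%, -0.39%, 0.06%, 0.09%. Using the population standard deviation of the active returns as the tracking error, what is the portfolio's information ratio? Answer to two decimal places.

Mean return μ = -1.270 / 8 = -0.1588%
Population σ = √[Σ(r − μ)² / 8] = √[0.3995 / 8] = √0.0499 = 0.2234%
IR = μ / tracking error = -0.1588 / 0.2234 = -0.7108

-0.71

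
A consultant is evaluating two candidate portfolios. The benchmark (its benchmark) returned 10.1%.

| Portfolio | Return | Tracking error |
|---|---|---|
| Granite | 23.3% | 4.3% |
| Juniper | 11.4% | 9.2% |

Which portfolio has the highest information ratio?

Granite: IR = (23.3% − 10.1%) / 4.3% = 3.070
Juniper: IR = (11.4% − 10.1%) / 9.2% = 0.141
Highest: Granite (3.070).

Granite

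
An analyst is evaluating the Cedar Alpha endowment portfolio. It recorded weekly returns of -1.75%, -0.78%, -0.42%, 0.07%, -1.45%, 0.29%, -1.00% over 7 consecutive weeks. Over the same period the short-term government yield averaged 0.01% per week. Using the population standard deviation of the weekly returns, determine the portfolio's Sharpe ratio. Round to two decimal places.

Mean return r̄ = -5.040 / 7 = -0.7200%
Population σ = √[Σ(r − r̄)² / 7] = √[3.4100 / 7] = √0.4871 = 0.6979%
Sharpe = (r̄ − rf) / σ = (-0.7200 − 0.01) / 0.6979 = -0.7300 / 0.6979 = -1.0460

-1.05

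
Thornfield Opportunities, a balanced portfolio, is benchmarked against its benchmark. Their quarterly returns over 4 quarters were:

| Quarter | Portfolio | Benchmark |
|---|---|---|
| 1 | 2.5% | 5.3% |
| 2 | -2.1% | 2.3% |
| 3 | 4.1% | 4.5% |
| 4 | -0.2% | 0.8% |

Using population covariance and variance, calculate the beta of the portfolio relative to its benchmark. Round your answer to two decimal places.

r̄p = 1.0750%,  r̄m = 3.2250%
Cov = Σ(rp − r̄p)(rm − r̄m) / 4 = 3.2106
Var(rm) = Σ(rm − r̄m)² / 4 = 3.1669
β = Cov / Var = 3.2106 / 3.1669 = 1.0138

1.01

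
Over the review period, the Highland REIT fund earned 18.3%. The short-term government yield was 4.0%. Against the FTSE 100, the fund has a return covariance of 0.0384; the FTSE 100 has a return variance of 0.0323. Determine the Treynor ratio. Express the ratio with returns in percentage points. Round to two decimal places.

β = Cov / Var = 0.0384 / 0.0323 = 1.1889
Treynor = (Rp − Rf) / β = (18.3% − 4.0%) / 1.1889 = 14.30 / 1.1889 = 12.0279

12.03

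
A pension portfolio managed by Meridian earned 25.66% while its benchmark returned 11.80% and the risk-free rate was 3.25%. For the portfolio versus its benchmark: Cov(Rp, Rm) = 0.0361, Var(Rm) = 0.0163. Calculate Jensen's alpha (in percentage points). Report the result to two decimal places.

β = Cov / Var = 0.0361 / 0.0163 = 2.2147
E[R] = Rf + β(Rm − Rf) = 3.25% + 2.2147 × (11.80% − 3.25%) = 22.1857%
α = Rp − E[R] = 25.66% − 22.1857% = 3.4743

3.47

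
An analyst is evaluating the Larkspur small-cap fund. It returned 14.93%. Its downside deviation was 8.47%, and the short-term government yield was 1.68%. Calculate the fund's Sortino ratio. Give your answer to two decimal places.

Sortino = (Rp − Rf) / σd = (14.93% − 1.68%) / 8.47% = 13.25% / 8.47% = 1.5643

1.56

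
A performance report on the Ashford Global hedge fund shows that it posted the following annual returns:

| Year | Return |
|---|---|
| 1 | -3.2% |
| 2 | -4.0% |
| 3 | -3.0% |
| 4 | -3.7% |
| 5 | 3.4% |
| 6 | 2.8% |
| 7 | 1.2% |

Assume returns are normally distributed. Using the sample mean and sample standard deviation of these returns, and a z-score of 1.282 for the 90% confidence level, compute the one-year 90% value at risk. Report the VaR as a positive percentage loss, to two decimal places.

5.11

r̄ = (-3.2 − 4 − 3 − 3.7 + 3.4 + 2.8 + 1.2) / 7 = -0.9286%
Σ(r − r̄)² = (-3.2 − (-0.9286))² + (-4 − (-0.9286))² + (-3 − (-0.9286))² + … = 63.7343
sample σ = √(63.7343 / 6) = √10.6224 = 3.2592%
VaR = −(r̄ − z·σ) = −(-0.9286 − 1.282 × 3.2592) = −(-5.1069) = 5.1069%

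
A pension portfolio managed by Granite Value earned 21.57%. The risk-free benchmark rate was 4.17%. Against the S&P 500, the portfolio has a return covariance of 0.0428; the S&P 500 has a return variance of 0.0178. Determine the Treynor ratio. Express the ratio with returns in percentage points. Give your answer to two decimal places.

β = Cov / Var = 0.0428 / 0.0178 = 2.4045
Treynor = (Rp − Rf) / β = (21.57% − 4.17%) / 2.4045 = 17.40 / 2.4045 = 7.2364

7.24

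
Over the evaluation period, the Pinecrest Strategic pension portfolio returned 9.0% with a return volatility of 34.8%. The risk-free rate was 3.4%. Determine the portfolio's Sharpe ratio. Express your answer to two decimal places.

0.16

Sharpe = (Rp − Rf) / σp = (9.0% − 3.4%) / 34.8% = 5.60% / 34.8% = 0.1609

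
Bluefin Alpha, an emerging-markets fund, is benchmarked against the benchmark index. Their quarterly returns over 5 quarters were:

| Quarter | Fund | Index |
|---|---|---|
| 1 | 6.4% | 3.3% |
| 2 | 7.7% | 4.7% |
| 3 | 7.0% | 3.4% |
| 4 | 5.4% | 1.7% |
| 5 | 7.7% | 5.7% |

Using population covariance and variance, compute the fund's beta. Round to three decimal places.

0.605

r̄p = 6.8400%,  r̄m = 3.7600%
Cov = Σ(rp − r̄p)(rm − r̄m) / 5 = 1.1176
Var(rm) = Σ(rm − r̄m)² / 5 = 1.8464
β = Cov / Var = 1.1176 / 1.8464 = 0.6053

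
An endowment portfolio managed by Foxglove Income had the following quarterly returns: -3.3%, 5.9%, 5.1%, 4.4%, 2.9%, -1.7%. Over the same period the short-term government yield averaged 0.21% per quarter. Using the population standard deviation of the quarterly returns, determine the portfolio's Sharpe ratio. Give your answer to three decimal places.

0.576

r̄ = (-3.3 + 5.9 + 5.1 + 4.4 + 2.9 − 1.7) / 6 = 13.30 / 6 = 2.2167%
Σ(r − r̄)² = (-3.3 − 2.2167)² + (5.9 − 2.2167)² + (5.1 − 2.2167)² + … = 72.8883
σ = √[72.8883 / 6] = 3.4854%
Sharpe = (r̄ − rf) / σ = (2.2167 − 0.21) / 3.4854 = 2.0067 / 3.4854 = 0.5757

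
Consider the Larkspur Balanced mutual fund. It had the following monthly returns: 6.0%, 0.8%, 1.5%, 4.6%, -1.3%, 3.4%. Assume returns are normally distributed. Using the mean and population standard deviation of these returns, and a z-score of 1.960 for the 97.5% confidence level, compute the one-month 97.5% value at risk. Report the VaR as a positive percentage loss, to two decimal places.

r̄ = (6 + 0.8 + 1.5 + 4.6 − 1.3 + 3.4) / 6 = 2.5000%
Σ(r − r̄)² = 35.8000; population σ = √(35.8000/6) = 2.4427%
VaR = −(r̄ − z·σ) = −(2.5000 − 1.960 × 2.4427) = −(-2.2877) = 2.2877%

2.29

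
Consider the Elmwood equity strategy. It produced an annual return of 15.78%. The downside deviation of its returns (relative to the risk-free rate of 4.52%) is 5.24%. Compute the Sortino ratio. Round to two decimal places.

2.15

Sortino = (Rp − Rf) / σd = (15.78% − 4.52%) / 5.24% = 11.26% / 5.24% = 2.1489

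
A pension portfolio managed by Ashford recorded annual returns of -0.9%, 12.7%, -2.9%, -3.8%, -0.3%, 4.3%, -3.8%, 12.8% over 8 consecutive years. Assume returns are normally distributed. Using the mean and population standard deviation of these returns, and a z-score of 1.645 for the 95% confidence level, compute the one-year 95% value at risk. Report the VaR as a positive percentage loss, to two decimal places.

8.48

Mean return μ = 18.10 / 8 = 2.2625%
Population std dev = √[340.8588 / 8] = 6.5274%
VaR = −(μ − z·σ) = −(2.2625 − 1.645 × 6.5274) = −(-8.4751) = 8.4751%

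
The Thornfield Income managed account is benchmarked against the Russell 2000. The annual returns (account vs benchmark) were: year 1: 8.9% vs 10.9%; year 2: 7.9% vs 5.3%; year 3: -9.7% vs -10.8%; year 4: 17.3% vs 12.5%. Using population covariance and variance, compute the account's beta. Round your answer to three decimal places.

r̄p = 6.1000%,  r̄m = 4.4750%
Cov = Σ(rp − r̄p)(rm − r̄m) / 4 = 87.6750
Var(rm) = Σ(rm − r̄m)² / 4 = 84.9219
β = Cov / Var = 87.6750 / 84.9219 = 1.0324

1.032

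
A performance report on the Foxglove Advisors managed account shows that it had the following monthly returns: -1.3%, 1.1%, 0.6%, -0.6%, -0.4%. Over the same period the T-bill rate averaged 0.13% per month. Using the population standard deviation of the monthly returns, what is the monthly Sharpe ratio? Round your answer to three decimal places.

-0.290

r̄ = (-1.3 + 1.1 + 0.6 − 0.6 − 0.4) / 5 = -0.1200%
Population σ = √[Σ(r − r̄)² / 5] = √[3.7080 / 5] = √0.7416 = 0.8612%
Sharpe = (r̄ − rf) / σ = (-0.1200 − 0.13) / 0.8612 = -0.2500 / 0.8612 = -0.2903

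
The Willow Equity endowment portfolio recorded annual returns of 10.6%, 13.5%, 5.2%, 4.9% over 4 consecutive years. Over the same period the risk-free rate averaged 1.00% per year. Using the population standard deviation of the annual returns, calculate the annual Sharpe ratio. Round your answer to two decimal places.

μ = (10.6 + 13.5 + 5.2 + 4.9) / 4 = 8.5500%
Population σ = √[Σ(r − μ)² / 4] = √[53.2500 / 4] = √13.3125 = 3.6486%
Sharpe = (μ − rf) / σ = (8.5500 − 1) / 3.6486 = 7.5500 / 3.6486 = 2.0693

2.07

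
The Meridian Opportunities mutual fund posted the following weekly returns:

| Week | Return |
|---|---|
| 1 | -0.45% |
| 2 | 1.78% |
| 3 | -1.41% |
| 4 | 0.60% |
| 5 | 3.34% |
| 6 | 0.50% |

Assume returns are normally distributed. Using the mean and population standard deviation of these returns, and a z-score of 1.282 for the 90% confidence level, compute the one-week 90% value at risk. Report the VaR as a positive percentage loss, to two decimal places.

1.23

Mean return r̄ = 4.360 / 6 = 0.7267%
Σ(r − r̄)² = (-0.45 − 0.7267)² + (1.78 − 0.7267)² + … = 13.9563
σ = √[13.9563 / 6] = 1.5251%
VaR = −(r̄ − z·σ) = −(0.7267 − 1.282 × 1.5251) = −(-1.2285) = 1.2285%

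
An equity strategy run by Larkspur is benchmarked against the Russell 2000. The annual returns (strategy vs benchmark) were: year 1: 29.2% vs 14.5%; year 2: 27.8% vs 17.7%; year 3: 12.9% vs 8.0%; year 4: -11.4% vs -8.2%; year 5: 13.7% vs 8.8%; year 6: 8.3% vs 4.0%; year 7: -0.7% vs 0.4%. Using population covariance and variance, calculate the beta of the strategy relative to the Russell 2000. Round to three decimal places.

1.644

r̄p = 11.4000%,  r̄m = 6.4571%
Cov = Σ(rp − r̄p)(rm − r̄m) / 7 = 107.1914
Var(rm) = Σ(rm − r̄m)² / 7 = 65.2167
β = Cov / Var = 107.1914 / 65.2167 = 1.6436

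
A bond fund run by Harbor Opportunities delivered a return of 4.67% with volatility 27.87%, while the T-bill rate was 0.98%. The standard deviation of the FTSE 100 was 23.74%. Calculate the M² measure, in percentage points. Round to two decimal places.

4.12

Sharpe = (Rp − Rf) / σp = (4.67% − 0.98%) / 27.87% = 0.1324
M² = Rf + Sharpe × σm = 0.98% + 0.1324 × 23.74% = 4.1232%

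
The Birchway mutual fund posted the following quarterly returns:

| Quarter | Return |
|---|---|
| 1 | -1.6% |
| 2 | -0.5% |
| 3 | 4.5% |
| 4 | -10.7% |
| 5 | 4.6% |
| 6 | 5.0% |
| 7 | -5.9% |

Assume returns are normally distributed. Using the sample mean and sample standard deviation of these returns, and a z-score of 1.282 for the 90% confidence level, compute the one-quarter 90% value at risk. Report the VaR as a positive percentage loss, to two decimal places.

μ = (-1.6 − 0.5 + 4.5 − 10.7 + 4.6 + 5 − 5.9) / 7 = -0.6571%
Σ(r − μ)² = (-1.6 − (-0.6571))² + (-0.5 − (-0.6571))² + (4.5 − (-0.6571))² + … = 215.4971
sample σ = √(215.4971 / 6) = √35.9162 = 5.9930%
VaR = −(μ − z·σ) = −(-0.6571 − 1.282 × 5.9930) = −(-8.3401) = 8.3401%

8.34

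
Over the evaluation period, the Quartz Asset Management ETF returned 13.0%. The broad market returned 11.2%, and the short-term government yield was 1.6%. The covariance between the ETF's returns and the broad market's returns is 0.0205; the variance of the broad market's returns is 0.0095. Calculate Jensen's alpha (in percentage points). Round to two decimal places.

-9.32

β = Cov / Var = 0.0205 / 0.0095 = 2.1579
E[R] = Rf + β(Rm − Rf) = 1.6% + 2.1579 × (11.2% − 1.6%) = 22.3158%
α = Rp − E[R] = 13.0% − 22.3158% = -9.3158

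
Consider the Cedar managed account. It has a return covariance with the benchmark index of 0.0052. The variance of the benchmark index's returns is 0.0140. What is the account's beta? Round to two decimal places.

0.37

β = Cov(Rp, Rm) / Var(Rm) = 0.0052 / 0.0140 = 0.3714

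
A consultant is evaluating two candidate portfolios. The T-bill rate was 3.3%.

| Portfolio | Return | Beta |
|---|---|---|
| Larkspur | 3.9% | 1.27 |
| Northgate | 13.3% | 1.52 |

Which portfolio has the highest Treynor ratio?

Northgate

Larkspur: Treynor = (3.9% − 3.3%) / 1.27 = 0.472
Northgate: Treynor = (13.3% − 3.3%) / 1.52 = 6.579
Highest: Northgate (6.579).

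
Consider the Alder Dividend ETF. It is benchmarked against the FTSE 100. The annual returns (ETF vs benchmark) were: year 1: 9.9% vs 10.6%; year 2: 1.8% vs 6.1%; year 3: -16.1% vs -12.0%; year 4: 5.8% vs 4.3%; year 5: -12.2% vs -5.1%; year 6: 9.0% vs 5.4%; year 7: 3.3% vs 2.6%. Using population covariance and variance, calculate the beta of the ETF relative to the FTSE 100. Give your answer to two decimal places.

r̄p = 0.2143%,  r̄m = 1.7000%
Cov = Σ(rp − r̄p)(rm − r̄m) / 7 = 64.4157
Var(rm) = Σ(rm − r̄m)² / 7 = 50.5371
β = Cov / Var = 64.4157 / 50.5371 = 1.2746

1.27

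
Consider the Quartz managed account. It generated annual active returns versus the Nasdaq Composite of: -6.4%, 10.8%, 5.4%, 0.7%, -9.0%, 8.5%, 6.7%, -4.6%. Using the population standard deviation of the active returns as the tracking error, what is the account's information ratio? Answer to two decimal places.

Mean return μ = 12.10 / 8 = 1.5125%
Σ(r − μ)² = (-6.4 − 1.5125)² + (10.8 − 1.5125)² + (5.4 − 1.5125)² + … = 388.2488
σ = √[388.2488 / 8] = 6.9664%
IR = μ / tracking error = 1.5125 / 6.9664 = 0.2171

0.22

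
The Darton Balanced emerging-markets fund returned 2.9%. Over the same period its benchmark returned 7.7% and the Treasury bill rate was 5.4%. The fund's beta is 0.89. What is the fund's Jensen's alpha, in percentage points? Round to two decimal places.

-4.55

CAPM expected return = Rf + β(Rm − Rf) = 5.4% + 0.89 × (7.7% − 5.4%) = 5.4 + 0.89 × 2.30 = 7.4470%
Jensen's α = Rp − E[R] = 2.9% − 7.4470% = -4.5470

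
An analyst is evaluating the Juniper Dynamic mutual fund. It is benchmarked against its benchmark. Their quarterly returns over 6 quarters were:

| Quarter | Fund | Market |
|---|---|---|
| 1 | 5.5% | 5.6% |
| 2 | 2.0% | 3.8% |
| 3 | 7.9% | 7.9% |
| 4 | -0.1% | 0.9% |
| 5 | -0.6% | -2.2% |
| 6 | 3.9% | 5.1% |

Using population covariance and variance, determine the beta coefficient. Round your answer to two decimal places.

r̄p = 3.1000%,  r̄m = 3.5167%
Cov = Σ(rp − r̄p)(rm − r̄m) / 6 = 9.4200
Var(rm) = Σ(rm − r̄m)² / 6 = 10.9447
β = Cov / Var = 9.4200 / 10.9447 = 0.8607

0.86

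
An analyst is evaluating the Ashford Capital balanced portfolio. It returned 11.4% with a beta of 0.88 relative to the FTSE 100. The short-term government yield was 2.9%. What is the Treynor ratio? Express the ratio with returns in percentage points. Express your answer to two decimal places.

9.66

Treynor = (Rp − Rf) / β = (11.4% − 2.9%) / 0.88 = 8.50 / 0.88 = 9.6591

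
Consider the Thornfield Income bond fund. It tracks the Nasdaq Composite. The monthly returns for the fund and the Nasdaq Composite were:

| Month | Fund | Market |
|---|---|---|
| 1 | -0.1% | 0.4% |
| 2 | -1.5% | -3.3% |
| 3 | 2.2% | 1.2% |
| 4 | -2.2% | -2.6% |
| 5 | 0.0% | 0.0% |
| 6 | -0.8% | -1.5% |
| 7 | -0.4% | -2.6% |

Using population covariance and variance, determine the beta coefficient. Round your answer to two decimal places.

0.67

r̄p = -0.4000%,  r̄m = -1.2000%
Cov = Σ(rp − r̄p)(rm − r̄m) / 7 = 1.7357
Var(rm) = Σ(rm − r̄m)² / 7 = 2.5971
β = Cov / Var = 1.7357 / 2.5971 = 0.6683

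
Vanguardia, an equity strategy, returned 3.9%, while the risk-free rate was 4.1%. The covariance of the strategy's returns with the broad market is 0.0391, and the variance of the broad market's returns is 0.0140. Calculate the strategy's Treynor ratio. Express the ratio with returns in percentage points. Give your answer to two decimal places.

β = Cov / Var = 0.0391 / 0.0140 = 2.7929
Treynor = (Rp − Rf) / β = (3.9% − 4.1%) / 2.7929 = -0.20 / 2.7929 = -0.0716

-0.07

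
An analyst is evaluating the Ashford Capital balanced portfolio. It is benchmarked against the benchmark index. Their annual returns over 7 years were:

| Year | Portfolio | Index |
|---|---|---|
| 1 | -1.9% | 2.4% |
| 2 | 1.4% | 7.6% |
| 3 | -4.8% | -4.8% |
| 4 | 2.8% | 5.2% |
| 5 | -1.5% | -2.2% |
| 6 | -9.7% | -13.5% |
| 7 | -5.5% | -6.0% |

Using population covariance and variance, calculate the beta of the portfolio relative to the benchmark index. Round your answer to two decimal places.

r̄p = -2.7429%,  r̄m = -1.6143%
Cov = Σ(rp − r̄p)(rm − r̄m) / 7 = 25.7051
Var(rm) = Σ(rm − r̄m)² / 7 = 45.4927
β = Cov / Var = 25.7051 / 45.4927 = 0.5650

0.57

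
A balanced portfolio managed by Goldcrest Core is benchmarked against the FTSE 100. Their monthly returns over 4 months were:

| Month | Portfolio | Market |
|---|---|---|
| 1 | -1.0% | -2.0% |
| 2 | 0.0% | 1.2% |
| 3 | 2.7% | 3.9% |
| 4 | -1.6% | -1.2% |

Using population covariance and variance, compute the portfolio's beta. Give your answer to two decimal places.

0.68

r̄p = 0.0250%,  r̄m = 0.4750%
Cov = Σ(rp − r̄p)(rm − r̄m) / 4 = 3.6006
Var(rm) = Σ(rm − r̄m)² / 4 = 5.2969
β = Cov / Var = 3.6006 / 5.2969 = 0.6798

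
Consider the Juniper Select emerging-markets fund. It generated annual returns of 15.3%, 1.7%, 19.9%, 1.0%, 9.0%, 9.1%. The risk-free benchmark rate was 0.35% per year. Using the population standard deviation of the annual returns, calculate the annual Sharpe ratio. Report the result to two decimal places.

r̄ = (15.3 + 1.7 + 19.9 + 1 + 9 + 9.1) / 6 = 56.00 / 6 = 9.3333%
Σ(r − r̄)² = (15.3 − 9.3333)² + (1.7 − 9.3333)² + … = 275.1333
σ = √[275.1333 / 6] = 6.7717%
Sharpe = (r̄ − rf) / σ = (9.3333 − 0.35) / 6.7717 = 8.9833 / 6.7717 = 1.3266

1.33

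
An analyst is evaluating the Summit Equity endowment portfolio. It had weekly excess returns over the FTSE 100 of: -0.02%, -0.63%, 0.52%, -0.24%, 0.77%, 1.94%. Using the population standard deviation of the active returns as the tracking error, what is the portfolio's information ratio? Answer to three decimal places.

0.468

Mean return r̄ = 2.340 / 6 = 0.3900%
Σ(r − r̄)² = 4.1692; population σ = √(4.1692/6) = 0.8336%
IR = r̄ / tracking error = 0.3900 / 0.8336 = 0.4679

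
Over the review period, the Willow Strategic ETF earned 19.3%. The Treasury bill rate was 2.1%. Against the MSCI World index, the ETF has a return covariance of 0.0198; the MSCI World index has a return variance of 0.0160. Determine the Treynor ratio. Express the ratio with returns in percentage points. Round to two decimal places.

13.90

β = Cov / Var = 0.0198 / 0.0160 = 1.2375
Treynor = (Rp − Rf) / β = (19.3% − 2.1%) / 1.2375 = 17.20 / 1.2375 = 13.8990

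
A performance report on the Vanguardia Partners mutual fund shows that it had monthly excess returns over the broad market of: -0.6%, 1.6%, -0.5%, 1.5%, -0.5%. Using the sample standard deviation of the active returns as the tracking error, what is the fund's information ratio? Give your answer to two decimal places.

r̄ = (-0.6 + 1.6 − 0.5 + 1.5 − 0.5) / 5 = 1.50 / 5 = 0.3000%
Σ(r − r̄)² = (-0.6 − 0.3000)² + (1.6 − 0.3000)² + (-0.5 − 0.3000)² + … = 5.2200
sample σ = √(5.2200 / 4) = √1.3050 = 1.1424%
IR = r̄ / tracking error = 0.3000 / 1.1424 = 0.2626

0.26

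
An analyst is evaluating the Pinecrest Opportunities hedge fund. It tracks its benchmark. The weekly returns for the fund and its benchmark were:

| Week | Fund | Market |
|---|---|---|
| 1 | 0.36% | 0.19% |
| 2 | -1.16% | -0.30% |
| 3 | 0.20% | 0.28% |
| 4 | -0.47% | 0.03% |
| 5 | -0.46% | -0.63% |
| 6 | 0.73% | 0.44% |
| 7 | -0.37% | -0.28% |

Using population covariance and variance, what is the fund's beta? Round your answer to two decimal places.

1.31

r̄p = -0.1671%,  r̄m = -0.0386%
Cov = Σ(rp − r̄p)(rm − r̄m) / 7 = 0.1611
Var(rm) = Σ(rm − r̄m)² / 7 = 0.1234
β = Cov / Var = 0.1611 / 0.1234 = 1.3055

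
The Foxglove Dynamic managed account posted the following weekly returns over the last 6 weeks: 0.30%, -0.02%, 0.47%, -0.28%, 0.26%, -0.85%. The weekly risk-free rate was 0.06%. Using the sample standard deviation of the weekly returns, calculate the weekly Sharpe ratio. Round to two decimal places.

Mean return r̄ = -0.120 / 6 = -0.0200%
Σ(r − r̄)² = (0.3 − (-0.0200))² + (-0.02 − (-0.0200))² + … = 1.1774
sample σ = √(1.1774 / 5) = √0.2355 = 0.4853%
Sharpe = (r̄ − rf) / σ = (-0.0200 − 0.06) / 0.4853 = -0.0800 / 0.4853 = -0.1648

-0.16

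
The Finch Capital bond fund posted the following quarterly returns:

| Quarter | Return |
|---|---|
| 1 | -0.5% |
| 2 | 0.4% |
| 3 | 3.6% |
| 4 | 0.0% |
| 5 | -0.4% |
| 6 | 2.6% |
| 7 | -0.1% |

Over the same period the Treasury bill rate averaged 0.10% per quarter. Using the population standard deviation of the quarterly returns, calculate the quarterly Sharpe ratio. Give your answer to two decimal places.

0.47

Mean return r̄ = 5.60 / 7 = 0.8000%
Population σ = √[Σ(r − r̄)² / 7] = √[15.8200 / 7] = √2.2600 = 1.5033%
Sharpe = (r̄ − rf) / σ = (0.8000 − 0.1) / 1.5033 = 0.7000 / 1.5033 = 0.4656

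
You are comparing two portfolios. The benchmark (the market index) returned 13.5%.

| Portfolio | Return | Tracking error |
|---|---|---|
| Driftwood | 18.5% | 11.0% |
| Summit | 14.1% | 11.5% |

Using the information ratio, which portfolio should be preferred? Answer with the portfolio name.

Driftwood: IR = (18.5% − 13.5%) / 11.0% = 0.455
Summit: IR = (14.1% − 13.5%) / 11.5% = 0.052
Highest: Driftwood (0.455).

Driftwood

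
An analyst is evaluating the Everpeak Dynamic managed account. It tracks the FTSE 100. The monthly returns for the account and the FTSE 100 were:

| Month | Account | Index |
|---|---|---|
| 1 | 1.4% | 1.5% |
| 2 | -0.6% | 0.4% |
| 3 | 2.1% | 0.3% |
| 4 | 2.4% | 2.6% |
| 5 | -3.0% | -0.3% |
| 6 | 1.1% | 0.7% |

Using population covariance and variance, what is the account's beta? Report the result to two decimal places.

1.40

r̄p = 0.5667%,  r̄m = 0.8667%
Cov = Σ(rp − r̄p)(rm − r̄m) / 6 = 1.2422
Var(rm) = Σ(rm − r̄m)² / 6 = 0.8889
β = Cov / Var = 1.2422 / 0.8889 = 1.3975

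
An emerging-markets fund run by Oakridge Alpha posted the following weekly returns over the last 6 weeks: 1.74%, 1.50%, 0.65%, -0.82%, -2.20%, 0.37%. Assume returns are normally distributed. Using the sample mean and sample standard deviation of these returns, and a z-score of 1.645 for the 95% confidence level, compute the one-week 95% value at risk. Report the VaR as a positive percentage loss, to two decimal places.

2.24

r̄ = (1.74 + 1.5 + 0.65 − 0.82 − 2.2 + 0.37) / 6 = 1.240 / 6 = 0.2067%
Σ(r − r̄)² = (1.74 − 0.2067)² + (1.5 − 0.2067)² + (0.65 − 0.2067)² + … = 11.0931
sample σ = √(11.0931 / 5) = √2.2186 = 1.4895%
VaR = −(r̄ − z·σ) = −(0.2067 − 1.645 × 1.4895) = −(-2.2435) = 2.2435%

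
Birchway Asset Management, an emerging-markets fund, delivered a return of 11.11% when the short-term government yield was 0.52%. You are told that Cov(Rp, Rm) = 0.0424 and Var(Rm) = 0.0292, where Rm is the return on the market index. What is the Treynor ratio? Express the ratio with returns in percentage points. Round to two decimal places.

β = Cov / Var = 0.0424 / 0.0292 = 1.4521
Treynor = (Rp − Rf) / β = (11.11% − 0.52%) / 1.4521 = 10.59 / 1.4521 = 7.2929

7.29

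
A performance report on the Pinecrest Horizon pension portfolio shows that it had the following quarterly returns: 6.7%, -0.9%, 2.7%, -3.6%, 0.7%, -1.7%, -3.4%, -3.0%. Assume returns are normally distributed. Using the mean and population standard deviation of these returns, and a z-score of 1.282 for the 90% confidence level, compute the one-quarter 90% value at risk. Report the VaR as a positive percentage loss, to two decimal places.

4.59

μ = (6.7 − 0.9 + 2.7 − 3.6 + 0.7 − 1.7 − 3.4 − 3) / 8 = -0.3125%
Σ(r − μ)² = 89.1088; population σ = √(89.1088/8) = 3.3375%
VaR = −(μ − z·σ) = −(-0.3125 − 1.282 × 3.3375) = −(-4.5912) = 4.5912%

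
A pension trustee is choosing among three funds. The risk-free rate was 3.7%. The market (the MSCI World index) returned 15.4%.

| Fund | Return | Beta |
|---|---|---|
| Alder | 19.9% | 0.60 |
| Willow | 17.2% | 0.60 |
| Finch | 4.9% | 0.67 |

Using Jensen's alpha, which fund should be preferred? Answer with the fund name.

Alder

Alder: α = 19.9% − [3.7% + 0.60 × (15.4% − 3.7%)] = 9.180
Willow: α = 17.2% − [3.7% + 0.60 × (15.4% − 3.7%)] = 6.480
Finch: α = 4.9% − [3.7% + 0.67 × (15.4% − 3.7%)] = -6.639
Highest: Alder (9.180).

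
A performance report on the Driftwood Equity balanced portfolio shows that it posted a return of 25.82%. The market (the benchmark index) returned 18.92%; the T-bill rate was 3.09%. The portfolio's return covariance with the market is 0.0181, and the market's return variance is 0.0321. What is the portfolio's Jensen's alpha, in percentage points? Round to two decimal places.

β = Cov / Var = 0.0181 / 0.0321 = 0.5639
E[R] = Rf + β(Rm − Rf) = 3.09% + 0.5639 × (18.92% − 3.09%) = 12.0165%
α = Rp − E[R] = 25.82% − 12.0165% = 13.8035

13.80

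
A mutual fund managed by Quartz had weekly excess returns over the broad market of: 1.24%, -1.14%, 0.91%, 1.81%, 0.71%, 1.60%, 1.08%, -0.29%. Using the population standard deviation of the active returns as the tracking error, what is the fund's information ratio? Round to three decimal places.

Mean return μ = 5.920 / 8 = 0.7400%
Population std dev = √[6.8752 / 8] = 0.9270%
IR = μ / tracking error = 0.7400 / 0.9270 = 0.7983

0.798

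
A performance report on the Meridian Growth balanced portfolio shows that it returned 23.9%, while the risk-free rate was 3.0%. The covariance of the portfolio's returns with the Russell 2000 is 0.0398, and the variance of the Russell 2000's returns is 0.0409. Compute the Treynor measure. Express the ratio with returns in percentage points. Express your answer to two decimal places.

β = Cov / Var = 0.0398 / 0.0409 = 0.9731
Treynor = (Rp − Rf) / β = (23.9% − 3.0%) / 0.9731 = 20.90 / 0.9731 = 21.4778

21.48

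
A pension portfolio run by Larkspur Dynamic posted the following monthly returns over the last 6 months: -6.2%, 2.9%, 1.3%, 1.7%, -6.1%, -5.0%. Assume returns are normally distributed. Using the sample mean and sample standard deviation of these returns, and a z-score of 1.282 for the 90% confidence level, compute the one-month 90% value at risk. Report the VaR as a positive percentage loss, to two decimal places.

7.40

Mean return r̄ = -11.40 / 6 = -1.9000%
Sample σ = √[Σ(r − r̄)² / 5] = √[91.9800 / 5] = √18.3960 = 4.2891%
VaR = −(r̄ − z·σ) = −(-1.9000 − 1.282 × 4.2891) = −(-7.3986) = 7.3986%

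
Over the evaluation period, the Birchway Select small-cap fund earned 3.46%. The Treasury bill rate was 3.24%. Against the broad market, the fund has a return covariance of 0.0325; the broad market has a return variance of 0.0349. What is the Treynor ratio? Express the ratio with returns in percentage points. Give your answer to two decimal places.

0.24

β = Cov / Var = 0.0325 / 0.0349 = 0.9312
Treynor = (Rp − Rf) / β = (3.46% − 3.24%) / 0.9312 = 0.22 / 0.9312 = 0.2363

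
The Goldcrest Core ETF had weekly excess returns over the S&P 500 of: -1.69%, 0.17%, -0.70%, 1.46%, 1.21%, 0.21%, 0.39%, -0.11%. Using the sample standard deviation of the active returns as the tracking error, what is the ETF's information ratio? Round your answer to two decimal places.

0.12

μ = (-1.69 + 0.17 − 0.7 + 1.46 + 1.21 + 0.21 + 0.39 − 0.11) / 8 = 0.1175%
Sample std dev = √[7.0686 / 7] = 1.0049%
IR = μ / tracking error = 0.1175 / 1.0049 = 0.1169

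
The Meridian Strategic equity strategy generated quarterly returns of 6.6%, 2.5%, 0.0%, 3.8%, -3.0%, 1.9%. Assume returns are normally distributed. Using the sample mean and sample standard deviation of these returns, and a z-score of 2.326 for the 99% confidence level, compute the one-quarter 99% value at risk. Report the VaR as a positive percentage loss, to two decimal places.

μ = (6.6 + 2.5 + 0 + 3.8 − 3 + 1.9) / 6 = 11.80 / 6 = 1.9667%
Σ(r − μ)² = (6.6 − 1.9667)² + (2.5 − 1.9667)² + … = 53.6533
sample σ = √(53.6533 / 5) = √10.7307 = 3.2758%
VaR = −(μ − z·σ) = −(1.9667 − 2.326 × 3.2758) = −(-5.6528) = 5.6528%

5.65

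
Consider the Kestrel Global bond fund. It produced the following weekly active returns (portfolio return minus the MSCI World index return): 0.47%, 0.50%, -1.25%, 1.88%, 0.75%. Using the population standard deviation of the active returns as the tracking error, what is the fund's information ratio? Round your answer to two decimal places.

0.47

r̄ = (0.47 + 0.5 − 1.25 + 1.88 + 0.75) / 5 = 0.4700%
Population σ = √[Σ(r − r̄)² / 5] = √[5.0258 / 5] = √1.0052 = 1.0026%
IR = r̄ / tracking error = 0.4700 / 1.0026 = 0.4688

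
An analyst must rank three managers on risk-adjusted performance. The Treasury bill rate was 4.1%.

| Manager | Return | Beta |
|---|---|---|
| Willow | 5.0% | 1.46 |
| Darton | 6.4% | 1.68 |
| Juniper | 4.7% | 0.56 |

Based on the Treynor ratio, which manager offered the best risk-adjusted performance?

Willow: Treynor = (5.0% − 4.1%) / 1.46 = 0.616
Darton: Treynor = (6.4% − 4.1%) / 1.68 = 1.369
Juniper: Treynor = (4.7% − 4.1%) / 0.56 = 1.071
Highest: Darton (1.369).

Darton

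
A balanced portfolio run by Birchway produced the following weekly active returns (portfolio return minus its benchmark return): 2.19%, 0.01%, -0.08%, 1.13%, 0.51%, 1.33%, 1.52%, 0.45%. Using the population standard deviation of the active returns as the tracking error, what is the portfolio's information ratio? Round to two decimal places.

Mean return μ = 7.060 / 8 = 0.8825%
Σ(r − μ)² = (2.19 − 0.8825)² + (0.01 − 0.8825)² + (-0.08 − 0.8825)² + … = 4.3910
population σ = √(4.3910 / 8) = √0.5489 = 0.7409%
IR = μ / tracking error = 0.8825 / 0.7409 = 1.1911

1.19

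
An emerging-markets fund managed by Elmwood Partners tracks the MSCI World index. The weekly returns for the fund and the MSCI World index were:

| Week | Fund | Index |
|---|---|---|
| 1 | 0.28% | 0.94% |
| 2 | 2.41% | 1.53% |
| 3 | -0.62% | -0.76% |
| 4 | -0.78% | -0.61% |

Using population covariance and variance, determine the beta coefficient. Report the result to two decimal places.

r̄p = 0.3225%,  r̄m = 0.2750%
Cov = Σ(rp − r̄p)(rm − r̄m) / 4 = 1.1357
Var(rm) = Σ(rm − r̄m)² / 4 = 0.9679
β = Cov / Var = 1.1357 / 0.9679 = 1.1734

1.17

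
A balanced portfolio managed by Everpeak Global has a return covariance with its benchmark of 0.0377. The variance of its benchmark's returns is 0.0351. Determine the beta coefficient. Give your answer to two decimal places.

β = Cov(Rp, Rm) / Var(Rm) = 0.0377 / 0.0351 = 1.0741

1.07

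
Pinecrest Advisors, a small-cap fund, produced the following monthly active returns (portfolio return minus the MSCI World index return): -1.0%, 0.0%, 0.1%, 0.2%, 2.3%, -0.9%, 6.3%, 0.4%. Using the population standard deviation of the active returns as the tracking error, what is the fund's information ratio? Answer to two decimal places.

r̄ = (-1 + 0 + 0.1 + 0.2 + 2.3 − 0.9 + 6.3 + 0.4) / 8 = 7.40 / 8 = 0.9250%
Population σ = √[Σ(r − r̄)² / 8] = √[40.1550 / 8] = √5.0194 = 2.2404%
IR = r̄ / tracking error = 0.9250 / 2.2404 = 0.4129

0.41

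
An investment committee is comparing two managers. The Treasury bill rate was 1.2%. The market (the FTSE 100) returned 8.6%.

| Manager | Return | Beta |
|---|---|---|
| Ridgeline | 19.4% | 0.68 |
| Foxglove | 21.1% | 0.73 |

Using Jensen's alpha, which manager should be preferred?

Foxglove

Ridgeline: α = 19.4% − [1.2% + 0.68 × (8.6% − 1.2%)] = 13.168
Foxglove: α = 21.1% − [1.2% + 0.73 × (8.6% − 1.2%)] = 14.498
Highest: Foxglove (14.498).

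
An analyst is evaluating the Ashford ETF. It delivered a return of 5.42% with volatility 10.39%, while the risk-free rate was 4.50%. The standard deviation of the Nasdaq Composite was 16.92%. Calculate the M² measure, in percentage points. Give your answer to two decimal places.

Sharpe = (Rp − Rf) / σp = (5.42% − 4.50%) / 10.39% = 0.0885
M² = Rf + Sharpe × σm = 4.50% + 0.0885 × 16.92% = 5.9974%

6.00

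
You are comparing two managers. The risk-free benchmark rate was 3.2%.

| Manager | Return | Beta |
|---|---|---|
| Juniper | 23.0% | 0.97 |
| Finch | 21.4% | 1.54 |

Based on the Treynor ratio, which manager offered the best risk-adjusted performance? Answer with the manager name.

Juniper: Treynor = (23.0% − 3.2%) / 0.97 = 20.412
Finch: Treynor = (21.4% − 3.2%) / 1.54 = 11.818
Highest: Juniper (20.412).

Juniper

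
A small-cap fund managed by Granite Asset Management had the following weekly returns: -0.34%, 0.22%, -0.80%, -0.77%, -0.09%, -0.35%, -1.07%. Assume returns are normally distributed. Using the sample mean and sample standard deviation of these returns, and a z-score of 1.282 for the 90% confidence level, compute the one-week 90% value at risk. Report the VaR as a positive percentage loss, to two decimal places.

1.03

μ = (-0.34 + 0.22 − 0.8 − 0.77 − 0.09 − 0.35 − 1.07) / 7 = -0.4571%
Σ(r − μ)² = (-0.34 − (-0.4571))² + (0.22 − (-0.4571))² + (-0.8 − (-0.4571))² + … = 1.2095
σ = √[1.2095 / 6] = 0.4490%
VaR = −(μ − z·σ) = −(-0.4571 − 1.282 × 0.4490) = −(-1.0327) = 1.0327%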